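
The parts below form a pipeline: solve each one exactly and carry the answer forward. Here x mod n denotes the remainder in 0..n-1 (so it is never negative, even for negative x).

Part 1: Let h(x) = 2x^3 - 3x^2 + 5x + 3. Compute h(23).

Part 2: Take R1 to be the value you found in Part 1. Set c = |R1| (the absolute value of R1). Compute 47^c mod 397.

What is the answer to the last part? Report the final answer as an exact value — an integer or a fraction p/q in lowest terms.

281

Part 1: 2*(23)^3 - 3*(23)^2 + 5*(23)^1 + 3 = (24334) + (-1587) + (115) + (3) = 22865; answer 22865
Part 2: R1 = 22865; c = 22865; squarings mod 397: 47^1=47, 47^2=224, 47^4=154, 47^8=293, 47^16=97, 47^32=278, 47^64=266, 47^128=90, 47^256=160, 47^512=192, 47^1024=340, 47^2048=73, 47^4096=168, 47^8192=37, 47^16384=178; 47^22865 = 47^1 * 47^16 * 47^64 * 47^256 * 47^2048 * 47^4096 * 47^16384 = 281 (mod 397); answer 281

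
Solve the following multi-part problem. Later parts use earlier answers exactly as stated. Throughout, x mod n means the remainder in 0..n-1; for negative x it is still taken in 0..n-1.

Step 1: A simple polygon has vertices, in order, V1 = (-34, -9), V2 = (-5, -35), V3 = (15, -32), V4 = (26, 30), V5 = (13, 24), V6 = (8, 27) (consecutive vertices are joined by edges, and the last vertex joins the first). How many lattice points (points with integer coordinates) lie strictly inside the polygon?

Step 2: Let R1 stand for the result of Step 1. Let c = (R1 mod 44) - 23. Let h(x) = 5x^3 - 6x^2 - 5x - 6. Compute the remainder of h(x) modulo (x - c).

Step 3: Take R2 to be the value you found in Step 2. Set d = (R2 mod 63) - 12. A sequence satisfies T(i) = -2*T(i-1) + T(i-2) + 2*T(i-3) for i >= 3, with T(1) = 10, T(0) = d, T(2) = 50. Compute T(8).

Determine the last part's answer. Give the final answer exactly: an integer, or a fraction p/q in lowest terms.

Step 1: cross terms: (-34*-35 - -5*-9)=1145, (-5*-32 - 15*-35)=685, (15*30 - 26*-32)=1282, (26*24 - 13*30)=234, (13*27 - 8*24)=159, (8*-9 - -34*27)=846; twice the area = |4351| = 4351; area = 4351/2; boundary points = 1 + 1 + 1 + 1 + 1 + 6 = 11; strictly interior points = area - boundary/2 + 1 = 2171; answer 2171
Step 2: R1 = 2171; c = -8; remainder = value at the root: 5*(-8)^3 - 6*(-8)^2 - 5*(-8)^1 - 6 = (-2560) + (-384) + (40) + (-6) = -2910; answer -2910
Step 3: R2 = -2910; d = 39; T(3) = -2*(50) + 1*(10) + 2*(39) = -12; iterating: T(3)=-12, T(4)=94, T(5)=-100, T(6)=270, T(7)=-452, T(8)=974; answer 974

974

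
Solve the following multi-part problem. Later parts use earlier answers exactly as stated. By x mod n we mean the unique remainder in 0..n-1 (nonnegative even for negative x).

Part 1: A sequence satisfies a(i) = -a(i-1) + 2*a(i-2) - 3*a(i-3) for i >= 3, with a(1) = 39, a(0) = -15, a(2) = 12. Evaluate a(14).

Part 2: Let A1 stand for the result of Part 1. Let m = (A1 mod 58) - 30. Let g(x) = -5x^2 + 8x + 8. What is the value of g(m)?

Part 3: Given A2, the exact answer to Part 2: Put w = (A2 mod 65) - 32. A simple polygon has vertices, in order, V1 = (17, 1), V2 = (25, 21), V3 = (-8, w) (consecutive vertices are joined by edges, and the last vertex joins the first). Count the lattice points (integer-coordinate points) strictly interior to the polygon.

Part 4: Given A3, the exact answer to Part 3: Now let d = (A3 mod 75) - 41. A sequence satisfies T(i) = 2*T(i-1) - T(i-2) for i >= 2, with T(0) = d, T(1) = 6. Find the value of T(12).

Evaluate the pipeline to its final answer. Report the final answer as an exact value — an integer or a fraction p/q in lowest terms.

Part 1: a(3) = -1*(12) + 2*(39) - 3*(-15) = 111; iterating: a(3)=111, a(4)=-204, a(5)=390, a(6)=-1131, a(7)=2523, a(8)=-5955, a(9)=14394, a(10)=-33873, a(11)=80526, a(12)=-191454, a(13)=454125, a(14)=-1078611; answer -1078611
Part 2: A1 = -1078611; m = -15; -5*(-15)^2 + 8*(-15)^1 + 8 = (-1125) + (-120) + (8) = -1237; answer -1237
Part 3: A2 = -1237; w = 31; cross terms: (17*21 - 25*1)=332, (25*31 - -8*21)=943, (-8*1 - 17*31)=-535; twice the area = |740| = 740; area = 370; boundary points = 4 + 1 + 5 = 10; strictly interior points = area - boundary/2 + 1 = 366; answer 366
Part 4: A3 = 366; d = 25; T(2) = 2*(6) - 1*(25) = -13; iterating: T(2)=-13, T(3)=-32, T(4)=-51, T(5)=-70, T(6)=-89, T(7)=-108, T(8)=-127, T(9)=-146, T(10)=-165, T(11)=-184, T(12)=-203; answer -203

-203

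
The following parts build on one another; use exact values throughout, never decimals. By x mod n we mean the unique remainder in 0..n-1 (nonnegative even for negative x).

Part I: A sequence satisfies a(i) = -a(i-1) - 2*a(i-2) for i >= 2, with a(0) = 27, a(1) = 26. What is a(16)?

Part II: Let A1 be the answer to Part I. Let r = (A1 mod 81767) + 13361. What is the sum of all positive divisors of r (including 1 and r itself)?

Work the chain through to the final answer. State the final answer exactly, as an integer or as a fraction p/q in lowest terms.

Part I: a(2) = -1*(26) - 2*(27) = -80; iterating: a(2)=-80, a(3)=28, a(4)=132, a(5)=-188, a(6)=-76, a(7)=452, a(8)=-300, a(9)=-604, a(10)=1204, a(11)=4, a(12)=-2412, a(13)=2404, a(14)=2420, a(15)=-7228, a(16)=2388; answer 2388
Part II: A1 = 2388; r = 15749; 15749 is prime, so its only divisors are 1 and 15749; sigma = 1 + 15749 = 15750; answer 15750

15750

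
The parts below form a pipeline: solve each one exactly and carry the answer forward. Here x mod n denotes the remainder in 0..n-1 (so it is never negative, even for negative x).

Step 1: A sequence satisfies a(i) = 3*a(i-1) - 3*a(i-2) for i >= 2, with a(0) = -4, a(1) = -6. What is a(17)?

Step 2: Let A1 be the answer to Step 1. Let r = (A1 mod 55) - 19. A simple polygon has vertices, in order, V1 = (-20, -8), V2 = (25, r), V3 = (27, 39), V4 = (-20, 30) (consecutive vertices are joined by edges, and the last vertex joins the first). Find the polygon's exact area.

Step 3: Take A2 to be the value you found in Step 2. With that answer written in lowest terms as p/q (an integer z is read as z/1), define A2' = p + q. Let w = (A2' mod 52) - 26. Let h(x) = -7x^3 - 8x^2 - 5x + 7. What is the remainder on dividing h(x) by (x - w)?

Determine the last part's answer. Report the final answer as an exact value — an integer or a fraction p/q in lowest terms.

-89509

Step 1: a(2) = 3*(-6) - 3*(-4) = -6; iterating: a(2)=-6, a(3)=0, a(4)=18, a(5)=54, a(6)=108, a(7)=162, a(8)=162, a(9)=0, a(10)=-486, a(11)=-1458, a(12)=-2916, a(13)=-4374, a(14)=-4374, a(15)=0, a(16)=13122, a(17)=39366; answer 39366
Step 2: A1 = 39366; r = 22; cross terms: (-20*22 - 25*-8)=-240, (25*39 - 27*22)=381, (27*30 - -20*39)=1590, (-20*-8 - -20*30)=760; twice the area = |2491| = 2491; area = 2491/2; answer 2491/2
Step 3: A2 = 2491/2; threaded value p + q = 2493; w = 23; remainder = value at the root: -7*(23)^3 - 8*(23)^2 - 5*(23)^1 + 7 = (-85169) + (-4232) + (-115) + (7) = -89509; answer -89509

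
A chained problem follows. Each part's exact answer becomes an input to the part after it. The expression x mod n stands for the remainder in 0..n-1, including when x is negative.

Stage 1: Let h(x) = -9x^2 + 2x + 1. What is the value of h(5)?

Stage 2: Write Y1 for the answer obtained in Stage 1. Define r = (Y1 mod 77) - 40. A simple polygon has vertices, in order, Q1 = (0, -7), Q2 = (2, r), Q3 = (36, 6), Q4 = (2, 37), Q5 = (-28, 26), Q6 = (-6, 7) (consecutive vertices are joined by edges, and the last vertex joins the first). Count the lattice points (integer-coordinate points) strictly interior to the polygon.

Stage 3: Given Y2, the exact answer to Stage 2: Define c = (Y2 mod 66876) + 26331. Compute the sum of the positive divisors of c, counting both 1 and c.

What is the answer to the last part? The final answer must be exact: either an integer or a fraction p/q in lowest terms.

Stage 1: -9*(5)^2 + 2*(5)^1 + 1 = (-225) + (10) + (1) = -214; answer -214
Stage 2: Y1 = -214; r = -23; cross terms: (0*-23 - 2*-7)=14, (2*6 - 36*-23)=840, (36*37 - 2*6)=1320, (2*26 - -28*37)=1088, (-28*7 - -6*26)=-40, (-6*-7 - 0*7)=42; twice the area = |3264| = 3264; area = 1632; boundary points = 2 + 1 + 1 + 1 + 1 + 2 = 8; strictly interior points = area - boundary/2 + 1 = 1629; answer 1629
Stage 3: Y2 = 1629; c = 27960; 27960 = 2^3 * 3 * 5 * 233; sigma = (1 + 2 + 4 + 8) * (1 + 3) * (1 + 5) * (1 + 233) = 15 * 4 * 6 * 234 = 84240; answer 84240

84240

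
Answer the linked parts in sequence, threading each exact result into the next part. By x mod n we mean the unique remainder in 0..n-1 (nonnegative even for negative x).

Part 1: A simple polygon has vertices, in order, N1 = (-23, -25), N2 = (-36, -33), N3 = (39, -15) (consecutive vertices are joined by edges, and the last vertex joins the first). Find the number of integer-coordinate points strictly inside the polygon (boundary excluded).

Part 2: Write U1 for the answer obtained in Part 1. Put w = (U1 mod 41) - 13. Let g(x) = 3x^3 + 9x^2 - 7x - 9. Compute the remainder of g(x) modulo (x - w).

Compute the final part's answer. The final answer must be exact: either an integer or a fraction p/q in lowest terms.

299

Part 1: cross terms: (-23*-33 - -36*-25)=-141, (-36*-15 - 39*-33)=1827, (39*-25 - -23*-15)=-1320; twice the area = |366| = 366; area = 183; boundary points = 1 + 3 + 2 = 6; strictly interior points = area - boundary/2 + 1 = 181; answer 181
Part 2: U1 = 181; w = 4; remainder = value at the root: 3*(4)^3 + 9*(4)^2 - 7*(4)^1 - 9 = (192) + (144) + (-28) + (-9) = 299; answer 299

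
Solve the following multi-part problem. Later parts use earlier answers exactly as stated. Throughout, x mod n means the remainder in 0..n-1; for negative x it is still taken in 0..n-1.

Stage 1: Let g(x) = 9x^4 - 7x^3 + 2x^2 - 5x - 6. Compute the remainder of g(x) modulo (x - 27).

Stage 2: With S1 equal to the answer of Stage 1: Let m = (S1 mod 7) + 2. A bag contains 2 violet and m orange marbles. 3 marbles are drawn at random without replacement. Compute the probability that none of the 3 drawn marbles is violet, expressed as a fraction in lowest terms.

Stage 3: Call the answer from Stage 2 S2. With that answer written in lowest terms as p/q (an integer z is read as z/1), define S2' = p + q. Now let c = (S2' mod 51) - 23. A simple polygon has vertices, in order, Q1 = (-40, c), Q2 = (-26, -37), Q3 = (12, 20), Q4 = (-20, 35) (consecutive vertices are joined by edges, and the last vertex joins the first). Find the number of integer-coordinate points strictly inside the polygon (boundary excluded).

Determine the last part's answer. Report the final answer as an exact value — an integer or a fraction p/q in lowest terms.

1760

Stage 1: remainder = value at the root: 9*(27)^4 - 7*(27)^3 + 2*(27)^2 - 5*(27)^1 - 6 = (4782969) + (-137781) + (1458) + (-135) + (-6) = 4646505; answer 4646505
Stage 2: S1 = 4646505; m = 5; total draws C(7,3) = 35; favorable C(5,3) = 10; P = 2/7; answer 2/7
Stage 3: S2 = 2/7; threaded value p + q = 9; c = -14; cross terms: (-40*-37 - -26*-14)=1116, (-26*20 - 12*-37)=-76, (12*35 - -20*20)=820, (-20*-14 - -40*35)=1680; twice the area = |3540| = 3540; area = 1770; boundary points = 1 + 19 + 1 + 1 = 22; strictly interior points = area - boundary/2 + 1 = 1760; answer 1760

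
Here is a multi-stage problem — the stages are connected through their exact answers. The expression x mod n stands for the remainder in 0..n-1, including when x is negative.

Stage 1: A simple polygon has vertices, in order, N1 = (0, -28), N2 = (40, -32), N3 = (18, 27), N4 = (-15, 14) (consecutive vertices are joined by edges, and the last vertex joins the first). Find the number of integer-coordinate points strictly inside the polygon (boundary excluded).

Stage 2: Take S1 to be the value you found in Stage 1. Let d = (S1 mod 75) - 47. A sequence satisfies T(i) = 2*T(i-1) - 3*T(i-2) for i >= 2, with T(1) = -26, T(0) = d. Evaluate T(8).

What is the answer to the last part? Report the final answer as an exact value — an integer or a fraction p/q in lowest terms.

Stage 1: cross terms: (0*-32 - 40*-28)=1120, (40*27 - 18*-32)=1656, (18*14 - -15*27)=657, (-15*-28 - 0*14)=420; twice the area = |3853| = 3853; area = 3853/2; boundary points = 4 + 1 + 1 + 3 = 9; strictly interior points = area - boundary/2 + 1 = 1923; answer 1923
Stage 2: S1 = 1923; d = 1; T(2) = 2*(-26) - 3*(1) = -55; iterating: T(2)=-55, T(3)=-32, T(4)=101, T(5)=298, T(6)=293, T(7)=-308, T(8)=-1495; answer -1495

-1495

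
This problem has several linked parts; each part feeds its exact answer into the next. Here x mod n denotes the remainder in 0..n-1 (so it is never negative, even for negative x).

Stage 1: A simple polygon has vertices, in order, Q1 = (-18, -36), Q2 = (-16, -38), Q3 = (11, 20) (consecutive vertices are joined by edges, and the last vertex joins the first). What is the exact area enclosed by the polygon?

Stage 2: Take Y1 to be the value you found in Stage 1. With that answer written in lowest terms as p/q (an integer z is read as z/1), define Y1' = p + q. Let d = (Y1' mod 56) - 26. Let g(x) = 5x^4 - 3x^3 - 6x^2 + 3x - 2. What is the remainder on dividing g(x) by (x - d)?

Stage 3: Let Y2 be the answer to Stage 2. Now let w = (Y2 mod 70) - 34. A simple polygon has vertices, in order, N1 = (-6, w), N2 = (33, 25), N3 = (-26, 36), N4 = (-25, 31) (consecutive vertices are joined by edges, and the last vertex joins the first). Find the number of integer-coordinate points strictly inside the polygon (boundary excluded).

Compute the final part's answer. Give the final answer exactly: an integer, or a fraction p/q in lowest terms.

1331

Stage 1: cross terms: (-18*-38 - -16*-36)=108, (-16*20 - 11*-38)=98, (11*-36 - -18*20)=-36; twice the area = |170| = 170; area = 85; answer 85
Stage 2: Y1 = 85; threaded value p + q = 86; d = 4; remainder = value at the root: 5*(4)^4 - 3*(4)^3 - 6*(4)^2 + 3*(4)^1 - 2 = (1280) + (-192) + (-96) + (12) + (-2) = 1002; answer 1002
Stage 3: Y2 = 1002; w = -12; cross terms: (-6*25 - 33*-12)=246, (33*36 - -26*25)=1838, (-26*31 - -25*36)=94, (-25*-12 - -6*31)=486; twice the area = |2664| = 2664; area = 1332; boundary points = 1 + 1 + 1 + 1 = 4; strictly interior points = area - boundary/2 + 1 = 1331; answer 1331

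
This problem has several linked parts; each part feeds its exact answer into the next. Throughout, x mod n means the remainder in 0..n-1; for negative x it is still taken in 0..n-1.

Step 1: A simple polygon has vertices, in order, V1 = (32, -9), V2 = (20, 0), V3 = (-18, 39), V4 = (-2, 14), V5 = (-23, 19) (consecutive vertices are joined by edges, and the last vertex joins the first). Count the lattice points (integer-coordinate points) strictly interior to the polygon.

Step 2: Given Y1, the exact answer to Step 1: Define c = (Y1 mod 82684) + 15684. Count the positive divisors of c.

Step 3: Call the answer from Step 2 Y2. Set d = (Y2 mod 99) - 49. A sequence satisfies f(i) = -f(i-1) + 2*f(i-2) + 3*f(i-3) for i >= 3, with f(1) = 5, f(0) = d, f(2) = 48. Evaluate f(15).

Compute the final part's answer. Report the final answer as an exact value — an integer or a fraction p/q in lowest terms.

5845

Step 1: cross terms: (32*0 - 20*-9)=180, (20*39 - -18*0)=780, (-18*14 - -2*39)=-174, (-2*19 - -23*14)=284, (-23*-9 - 32*19)=-401; twice the area = |669| = 669; area = 669/2; boundary points = 3 + 1 + 1 + 1 + 1 = 7; strictly interior points = area - boundary/2 + 1 = 332; answer 332
Step 2: Y1 = 332; c = 16016; 16016 = 2^4 * 7 * 11 * 13; number of divisors = (4+1) * (1+1) * (1+1) * (1+1) = 40; answer 40
Step 3: Y2 = 40; d = -9; f(3) = -1*(48) + 2*(5) + 3*(-9) = -65; iterating: f(3)=-65, f(4)=176, f(5)=-162, f(6)=319, f(7)=-115, f(8)=267, f(9)=460, f(10)=-271, f(11)=1992, f(12)=-1154, f(13)=4325, f(14)=-657, f(15)=5845; answer 5845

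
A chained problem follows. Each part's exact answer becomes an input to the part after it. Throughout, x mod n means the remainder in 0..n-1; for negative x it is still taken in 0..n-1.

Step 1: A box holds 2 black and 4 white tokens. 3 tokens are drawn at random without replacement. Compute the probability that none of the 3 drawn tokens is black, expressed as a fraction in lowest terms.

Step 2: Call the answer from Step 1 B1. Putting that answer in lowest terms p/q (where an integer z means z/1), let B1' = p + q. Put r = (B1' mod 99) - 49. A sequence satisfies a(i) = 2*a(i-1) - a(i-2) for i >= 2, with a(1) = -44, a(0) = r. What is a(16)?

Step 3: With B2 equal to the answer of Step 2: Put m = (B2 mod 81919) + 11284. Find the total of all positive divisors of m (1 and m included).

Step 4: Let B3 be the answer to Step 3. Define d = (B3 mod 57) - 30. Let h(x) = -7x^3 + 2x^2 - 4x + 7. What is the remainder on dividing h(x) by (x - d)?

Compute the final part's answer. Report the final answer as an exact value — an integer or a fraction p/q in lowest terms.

12439

Step 1: total draws C(6,3) = 20; favorable C(4,3) = 4; P = 1/5; answer 1/5
Step 2: B1 = 1/5; threaded value p + q = 6; r = -43; a(2) = 2*(-44) - 1*(-43) = -45; iterating: a(2)=-45, a(3)=-46, a(4)=-47, a(5)=-48, a(6)=-49, a(7)=-50, a(8)=-51, a(9)=-52, a(10)=-53, a(11)=-54, a(12)=-55, a(13)=-56, a(14)=-57, a(15)=-58, a(16)=-59; answer -59
Step 3: B2 = -59; m = 93144; 93144 = 2^3 * 3 * 3881; sigma = (1 + 2 + 4 + 8) * (1 + 3) * (1 + 3881) = 15 * 4 * 3882 = 232920; answer 232920
Step 4: B3 = 232920; d = -12; remainder = value at the root: -7*(-12)^3 + 2*(-12)^2 - 4*(-12)^1 + 7 = (12096) + (288) + (48) + (7) = 12439; answer 12439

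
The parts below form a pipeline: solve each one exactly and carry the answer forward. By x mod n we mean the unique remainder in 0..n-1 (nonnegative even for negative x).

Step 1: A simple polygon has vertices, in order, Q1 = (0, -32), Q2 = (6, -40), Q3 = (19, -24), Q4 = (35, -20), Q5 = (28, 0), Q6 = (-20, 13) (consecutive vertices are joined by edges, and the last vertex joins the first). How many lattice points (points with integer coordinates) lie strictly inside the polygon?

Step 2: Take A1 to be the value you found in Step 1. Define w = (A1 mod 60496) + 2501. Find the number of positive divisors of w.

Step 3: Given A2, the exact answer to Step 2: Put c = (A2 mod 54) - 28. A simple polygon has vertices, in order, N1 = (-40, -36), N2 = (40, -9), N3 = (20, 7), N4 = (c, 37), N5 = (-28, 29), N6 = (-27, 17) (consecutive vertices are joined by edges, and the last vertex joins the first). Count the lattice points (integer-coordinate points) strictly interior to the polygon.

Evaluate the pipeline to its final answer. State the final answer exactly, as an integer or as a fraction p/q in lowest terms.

Step 1: cross terms: (0*-40 - 6*-32)=192, (6*-24 - 19*-40)=616, (19*-20 - 35*-24)=460, (35*0 - 28*-20)=560, (28*13 - -20*0)=364, (-20*-32 - 0*13)=640; twice the area = |2832| = 2832; area = 1416; boundary points = 2 + 1 + 4 + 1 + 1 + 5 = 14; strictly interior points = area - boundary/2 + 1 = 1410; answer 1410
Step 2: A1 = 1410; w = 3911; 3911 is prime, so its only divisors are 1 and 3911; count = 2; answer 2
Step 3: A2 = 2; c = -26; cross terms: (-40*-9 - 40*-36)=1800, (40*7 - 20*-9)=460, (20*37 - -26*7)=922, (-26*29 - -28*37)=282, (-28*17 - -27*29)=307, (-27*-36 - -40*17)=1652; twice the area = |5423| = 5423; area = 5423/2; boundary points = 1 + 4 + 2 + 2 + 1 + 1 = 11; strictly interior points = area - boundary/2 + 1 = 2707; answer 2707

2707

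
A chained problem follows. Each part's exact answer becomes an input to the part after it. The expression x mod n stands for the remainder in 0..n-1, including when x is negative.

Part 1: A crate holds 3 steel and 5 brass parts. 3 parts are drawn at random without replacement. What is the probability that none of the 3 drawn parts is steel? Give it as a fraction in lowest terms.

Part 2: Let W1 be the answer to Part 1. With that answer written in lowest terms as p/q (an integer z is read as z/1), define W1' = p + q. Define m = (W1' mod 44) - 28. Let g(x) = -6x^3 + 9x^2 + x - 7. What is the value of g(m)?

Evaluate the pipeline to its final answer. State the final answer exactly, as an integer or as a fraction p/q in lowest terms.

-527

Part 1: total draws C(8,3) = 56; favorable C(5,3) = 10; P = 5/28; answer 5/28
Part 2: W1 = 5/28; threaded value p + q = 33; m = 5; -6*(5)^3 + 9*(5)^2 + 1*(5)^1 - 7 = (-750) + (225) + (5) + (-7) = -527; answer -527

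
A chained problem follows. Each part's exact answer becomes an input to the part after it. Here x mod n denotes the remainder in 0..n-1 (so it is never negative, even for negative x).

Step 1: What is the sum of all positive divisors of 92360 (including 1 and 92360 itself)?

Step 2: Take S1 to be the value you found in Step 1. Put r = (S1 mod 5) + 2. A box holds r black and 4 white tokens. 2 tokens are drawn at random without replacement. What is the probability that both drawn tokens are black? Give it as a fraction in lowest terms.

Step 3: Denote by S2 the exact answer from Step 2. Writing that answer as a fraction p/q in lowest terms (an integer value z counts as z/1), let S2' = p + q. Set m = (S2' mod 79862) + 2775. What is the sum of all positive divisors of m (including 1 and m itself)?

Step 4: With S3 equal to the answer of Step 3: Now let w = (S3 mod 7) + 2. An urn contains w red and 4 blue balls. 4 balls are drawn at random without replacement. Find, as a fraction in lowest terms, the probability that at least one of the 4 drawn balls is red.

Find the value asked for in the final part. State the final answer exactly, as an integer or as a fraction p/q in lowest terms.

494/495

Step 1: 92360 = 2^3 * 5 * 2309; sigma = (1 + 2 + 4 + 8) * (1 + 5) * (1 + 2309) = 15 * 6 * 2310 = 207900; answer 207900
Step 2: S1 = 207900; r = 2; total draws C(6,2) = 15; favorable C(2,2) = 1; P = 1/15; answer 1/15
Step 3: S2 = 1/15; threaded value p + q = 16; m = 2791; 2791 is prime, so its only divisors are 1 and 2791; sigma = 1 + 2791 = 2792; answer 2792
Step 4: S3 = 2792; w = 8; total draws C(12,4) = 495; complement C(4,4) = 1; favorable 495 - 1 = 494; P = 494/495; answer 494/495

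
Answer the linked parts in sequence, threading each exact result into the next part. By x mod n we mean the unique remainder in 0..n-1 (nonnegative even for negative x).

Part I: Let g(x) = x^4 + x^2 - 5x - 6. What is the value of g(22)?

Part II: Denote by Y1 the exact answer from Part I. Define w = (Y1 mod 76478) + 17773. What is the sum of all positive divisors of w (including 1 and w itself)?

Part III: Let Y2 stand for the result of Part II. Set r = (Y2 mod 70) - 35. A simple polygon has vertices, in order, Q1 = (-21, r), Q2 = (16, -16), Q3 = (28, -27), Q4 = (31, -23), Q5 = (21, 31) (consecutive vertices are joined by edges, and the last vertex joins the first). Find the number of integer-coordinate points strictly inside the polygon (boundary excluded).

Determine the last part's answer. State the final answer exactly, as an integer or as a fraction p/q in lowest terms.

Part I: 1*(22)^4 + 1*(22)^2 - 5*(22)^1 - 6 = (234256) + (484) + (-110) + (-6) = 234624; answer 234624
Part II: Y1 = 234624; w = 22963; 22963 is prime, so its only divisors are 1 and 22963; sigma = 1 + 22963 = 22964; answer 22964
Part III: Y2 = 22964; r = -31; cross terms: (-21*-16 - 16*-31)=832, (16*-27 - 28*-16)=16, (28*-23 - 31*-27)=193, (31*31 - 21*-23)=1444, (21*-31 - -21*31)=0; twice the area = |2485| = 2485; area = 2485/2; boundary points = 1 + 1 + 1 + 2 + 2 = 7; strictly interior points = area - boundary/2 + 1 = 1240; answer 1240

1240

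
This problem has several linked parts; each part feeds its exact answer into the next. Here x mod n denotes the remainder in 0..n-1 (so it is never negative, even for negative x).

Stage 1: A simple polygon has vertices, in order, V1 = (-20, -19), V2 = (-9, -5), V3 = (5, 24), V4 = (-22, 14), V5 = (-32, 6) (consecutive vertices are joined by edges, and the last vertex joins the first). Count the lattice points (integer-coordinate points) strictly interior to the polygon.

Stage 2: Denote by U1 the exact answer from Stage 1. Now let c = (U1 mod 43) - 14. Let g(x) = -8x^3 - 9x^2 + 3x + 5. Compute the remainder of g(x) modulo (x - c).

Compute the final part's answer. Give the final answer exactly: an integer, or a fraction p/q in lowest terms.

Stage 1: cross terms: (-20*-5 - -9*-19)=-71, (-9*24 - 5*-5)=-191, (5*14 - -22*24)=598, (-22*6 - -32*14)=316, (-32*-19 - -20*6)=728; twice the area = |1380| = 1380; area = 690; boundary points = 1 + 1 + 1 + 2 + 1 = 6; strictly interior points = area - boundary/2 + 1 = 688; answer 688
Stage 2: U1 = 688; c = -14; remainder = value at the root: -8*(-14)^3 - 9*(-14)^2 + 3*(-14)^1 + 5 = (21952) + (-1764) + (-42) + (5) = 20151; answer 20151

20151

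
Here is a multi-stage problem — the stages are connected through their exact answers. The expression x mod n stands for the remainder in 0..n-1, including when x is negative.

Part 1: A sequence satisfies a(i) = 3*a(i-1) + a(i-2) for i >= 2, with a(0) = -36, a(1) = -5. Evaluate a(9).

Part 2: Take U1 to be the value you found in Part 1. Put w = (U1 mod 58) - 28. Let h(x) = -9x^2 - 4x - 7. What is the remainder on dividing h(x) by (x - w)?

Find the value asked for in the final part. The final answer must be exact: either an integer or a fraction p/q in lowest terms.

-35

Part 1: a(2) = 3*(-5) + 1*(-36) = -51; iterating: a(2)=-51, a(3)=-158, a(4)=-525, a(5)=-1733, a(6)=-5724, a(7)=-18905, a(8)=-62439, a(9)=-206222; answer -206222
Part 2: U1 = -206222; w = -2; remainder = value at the root: -9*(-2)^2 - 4*(-2)^1 - 7 = (-36) + (8) + (-7) = -35; answer -35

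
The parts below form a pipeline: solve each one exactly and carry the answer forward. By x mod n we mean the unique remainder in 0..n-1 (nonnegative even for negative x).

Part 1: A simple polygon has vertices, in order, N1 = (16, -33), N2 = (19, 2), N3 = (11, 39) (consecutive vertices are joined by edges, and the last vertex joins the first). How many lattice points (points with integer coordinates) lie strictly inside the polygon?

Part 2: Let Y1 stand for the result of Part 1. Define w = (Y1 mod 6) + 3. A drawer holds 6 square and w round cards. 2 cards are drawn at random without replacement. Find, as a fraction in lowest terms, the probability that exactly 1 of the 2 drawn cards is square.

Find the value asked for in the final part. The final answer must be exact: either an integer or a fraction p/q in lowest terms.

Part 1: cross terms: (16*2 - 19*-33)=659, (19*39 - 11*2)=719, (11*-33 - 16*39)=-987; twice the area = |391| = 391; area = 391/2; boundary points = 1 + 1 + 1 = 3; strictly interior points = area - boundary/2 + 1 = 195; answer 195
Part 2: Y1 = 195; w = 6; total draws C(12,2) = 66; favorable C(6,1)*C(6,1) = 36; P = 6/11; answer 6/11

6/11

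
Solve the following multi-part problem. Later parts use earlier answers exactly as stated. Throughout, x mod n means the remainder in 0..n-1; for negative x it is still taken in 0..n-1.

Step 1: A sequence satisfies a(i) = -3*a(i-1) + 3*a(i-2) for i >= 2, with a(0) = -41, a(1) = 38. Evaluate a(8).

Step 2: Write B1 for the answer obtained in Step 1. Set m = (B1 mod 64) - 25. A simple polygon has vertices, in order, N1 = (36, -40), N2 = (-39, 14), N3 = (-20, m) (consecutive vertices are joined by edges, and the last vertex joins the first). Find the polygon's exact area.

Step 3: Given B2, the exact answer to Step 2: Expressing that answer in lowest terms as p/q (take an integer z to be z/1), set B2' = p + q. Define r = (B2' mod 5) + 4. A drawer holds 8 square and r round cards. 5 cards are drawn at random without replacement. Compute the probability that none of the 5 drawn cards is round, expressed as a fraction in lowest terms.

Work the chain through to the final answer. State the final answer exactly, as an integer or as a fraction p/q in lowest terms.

Step 1: a(2) = -3*(38) + 3*(-41) = -237; iterating: a(2)=-237, a(3)=825, a(4)=-3186, a(5)=12033, a(6)=-45657, a(7)=173070, a(8)=-656181; answer -656181
Step 2: B1 = -656181; m = -14; cross terms: (36*14 - -39*-40)=-1056, (-39*-14 - -20*14)=826, (-20*-40 - 36*-14)=1304; twice the area = |1074| = 1074; area = 537; answer 537
Step 3: B2 = 537; threaded value p + q = 538; r = 7; total draws C(15,5) = 3003; favorable C(8,5) = 56; P = 8/429; answer 8/429

8/429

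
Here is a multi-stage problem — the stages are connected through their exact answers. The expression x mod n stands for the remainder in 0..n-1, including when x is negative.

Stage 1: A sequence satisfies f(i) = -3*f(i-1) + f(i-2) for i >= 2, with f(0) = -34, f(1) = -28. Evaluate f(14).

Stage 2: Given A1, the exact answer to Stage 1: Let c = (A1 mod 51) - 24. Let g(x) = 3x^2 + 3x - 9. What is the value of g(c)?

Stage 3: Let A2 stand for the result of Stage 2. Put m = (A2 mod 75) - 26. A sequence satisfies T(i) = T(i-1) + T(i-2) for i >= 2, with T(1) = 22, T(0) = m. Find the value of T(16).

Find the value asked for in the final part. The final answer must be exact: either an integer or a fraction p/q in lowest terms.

Stage 1: f(2) = -3*(-28) + 1*(-34) = 50; iterating: f(2)=50, f(3)=-178, f(4)=584, f(5)=-1930, f(6)=6374, f(7)=-21052, f(8)=69530, f(9)=-229642, f(10)=758456, f(11)=-2505010, f(12)=8273486, f(13)=-27325468, f(14)=90249890; answer 90249890
Stage 2: A1 = 90249890; c = 11; 3*(11)^2 + 3*(11)^1 - 9 = (363) + (33) + (-9) = 387; answer 387
Stage 3: A2 = 387; m = -14; T(2) = 1*(22) + 1*(-14) = 8; iterating: T(2)=8, T(3)=30, T(4)=38, T(5)=68, T(6)=106, T(7)=174, T(8)=280, T(9)=454, T(10)=734, T(11)=1188, T(12)=1922, T(13)=3110, T(14)=5032, T(15)=8142, T(16)=13174; answer 13174

13174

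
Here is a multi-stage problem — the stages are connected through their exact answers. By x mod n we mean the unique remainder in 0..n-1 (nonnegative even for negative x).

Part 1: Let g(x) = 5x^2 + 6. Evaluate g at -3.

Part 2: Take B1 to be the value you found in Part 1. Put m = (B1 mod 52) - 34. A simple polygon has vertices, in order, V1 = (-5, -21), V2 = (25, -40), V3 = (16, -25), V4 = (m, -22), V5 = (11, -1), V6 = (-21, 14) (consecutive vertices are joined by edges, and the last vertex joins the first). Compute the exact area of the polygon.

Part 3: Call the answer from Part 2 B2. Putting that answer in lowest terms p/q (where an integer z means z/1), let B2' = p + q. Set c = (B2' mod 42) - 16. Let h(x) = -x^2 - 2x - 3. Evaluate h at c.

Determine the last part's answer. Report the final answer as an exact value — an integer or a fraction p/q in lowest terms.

Part 1: 5*(-3)^2 + 6 = (45) + (6) = 51; answer 51
Part 2: B1 = 51; m = 17; cross terms: (-5*-40 - 25*-21)=725, (25*-25 - 16*-40)=15, (16*-22 - 17*-25)=73, (17*-1 - 11*-22)=225, (11*14 - -21*-1)=133, (-21*-21 - -5*14)=511; twice the area = |1682| = 1682; area = 841; answer 841
Part 3: B2 = 841; threaded value p + q = 842; c = -14; -1*(-14)^2 - 2*(-14)^1 - 3 = (-196) + (28) + (-3) = -171; answer -171

-171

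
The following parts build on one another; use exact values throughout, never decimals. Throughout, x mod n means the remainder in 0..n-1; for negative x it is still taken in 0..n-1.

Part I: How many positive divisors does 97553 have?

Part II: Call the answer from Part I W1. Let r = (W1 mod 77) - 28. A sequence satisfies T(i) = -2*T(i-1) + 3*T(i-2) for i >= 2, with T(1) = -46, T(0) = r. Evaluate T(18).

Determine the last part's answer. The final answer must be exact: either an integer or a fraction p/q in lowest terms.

Part I: 97553 is prime, so its only divisors are 1 and 97553; count = 2; answer 2
Part II: W1 = 2; r = -26; T(2) = -2*(-46) + 3*(-26) = 14; iterating: T(2)=14, T(3)=-166, T(4)=374, T(5)=-1246, T(6)=3614, T(7)=-10966, T(8)=32774, T(9)=-98446, T(10)=295214, T(11)=-885766, T(12)=2657174, T(13)=-7971646, T(14)=23914814, T(15)=-71744566, T(16)=215233574, T(17)=-645700846, T(18)=1937102414; answer 1937102414

1937102414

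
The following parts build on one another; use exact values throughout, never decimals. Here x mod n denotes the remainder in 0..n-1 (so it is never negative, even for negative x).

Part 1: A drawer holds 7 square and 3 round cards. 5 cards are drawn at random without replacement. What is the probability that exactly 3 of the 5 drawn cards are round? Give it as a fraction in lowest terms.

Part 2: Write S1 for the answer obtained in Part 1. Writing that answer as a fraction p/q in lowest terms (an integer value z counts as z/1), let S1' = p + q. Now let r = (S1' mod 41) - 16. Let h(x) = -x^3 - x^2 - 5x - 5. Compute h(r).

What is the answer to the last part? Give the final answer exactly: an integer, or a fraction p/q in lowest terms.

28

Part 1: total draws C(10,5) = 252; favorable C(3,3)*C(7,2) = 21; P = 1/12; answer 1/12
Part 2: S1 = 1/12; threaded value p + q = 13; r = -3; -1*(-3)^3 - 1*(-3)^2 - 5*(-3)^1 - 5 = (27) + (-9) + (15) + (-5) = 28; answer 28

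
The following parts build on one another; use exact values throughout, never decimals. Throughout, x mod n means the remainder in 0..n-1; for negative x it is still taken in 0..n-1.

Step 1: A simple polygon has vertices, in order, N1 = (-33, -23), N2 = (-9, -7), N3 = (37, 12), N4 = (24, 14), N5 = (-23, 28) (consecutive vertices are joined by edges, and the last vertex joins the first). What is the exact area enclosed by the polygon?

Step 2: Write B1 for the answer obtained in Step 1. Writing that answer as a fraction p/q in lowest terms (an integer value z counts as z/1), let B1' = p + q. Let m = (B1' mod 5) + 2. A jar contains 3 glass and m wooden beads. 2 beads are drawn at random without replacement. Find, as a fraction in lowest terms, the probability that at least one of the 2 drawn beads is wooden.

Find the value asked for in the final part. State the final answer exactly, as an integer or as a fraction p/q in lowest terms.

Step 1: cross terms: (-33*-7 - -9*-23)=24, (-9*12 - 37*-7)=151, (37*14 - 24*12)=230, (24*28 - -23*14)=994, (-23*-23 - -33*28)=1453; twice the area = |2852| = 2852; area = 1426; answer 1426
Step 2: B1 = 1426; threaded value p + q = 1427; m = 4; total draws C(7,2) = 21; complement C(3,2) = 3; favorable 21 - 3 = 18; P = 6/7; answer 6/7

6/7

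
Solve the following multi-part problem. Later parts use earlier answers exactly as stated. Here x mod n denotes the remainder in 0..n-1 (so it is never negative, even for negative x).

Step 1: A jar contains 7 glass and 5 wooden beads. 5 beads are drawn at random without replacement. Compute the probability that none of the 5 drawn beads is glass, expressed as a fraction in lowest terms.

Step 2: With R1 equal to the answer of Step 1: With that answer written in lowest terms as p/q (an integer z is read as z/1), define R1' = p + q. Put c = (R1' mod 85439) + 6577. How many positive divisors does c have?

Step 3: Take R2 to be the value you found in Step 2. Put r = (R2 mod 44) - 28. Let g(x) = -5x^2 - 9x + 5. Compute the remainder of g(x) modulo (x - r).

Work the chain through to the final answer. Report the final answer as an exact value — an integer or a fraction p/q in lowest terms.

-607

Step 1: total draws C(12,5) = 792; favorable C(5,5) = 1; P = 1/792; answer 1/792
Step 2: R1 = 1/792; threaded value p + q = 793; c = 7370; 7370 = 2 * 5 * 11 * 67; number of divisors = (1+1) * (1+1) * (1+1) * (1+1) = 16; answer 16
Step 3: R2 = 16; r = -12; remainder = value at the root: -5*(-12)^2 - 9*(-12)^1 + 5 = (-720) + (108) + (5) = -607; answer -607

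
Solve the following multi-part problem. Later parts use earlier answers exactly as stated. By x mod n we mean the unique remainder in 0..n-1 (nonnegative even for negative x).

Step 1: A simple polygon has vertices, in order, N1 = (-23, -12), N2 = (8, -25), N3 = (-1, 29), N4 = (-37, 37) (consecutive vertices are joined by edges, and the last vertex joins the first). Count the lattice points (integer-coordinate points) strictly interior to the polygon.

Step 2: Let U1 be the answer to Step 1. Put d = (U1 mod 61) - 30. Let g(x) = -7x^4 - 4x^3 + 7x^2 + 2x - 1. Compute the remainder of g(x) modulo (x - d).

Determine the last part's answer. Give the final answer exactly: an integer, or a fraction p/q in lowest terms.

Step 1: cross terms: (-23*-25 - 8*-12)=671, (8*29 - -1*-25)=207, (-1*37 - -37*29)=1036, (-37*-12 - -23*37)=1295; twice the area = |3209| = 3209; area = 3209/2; boundary points = 1 + 9 + 4 + 7 = 21; strictly interior points = area - boundary/2 + 1 = 1595; answer 1595
Step 2: U1 = 1595; d = -21; remainder = value at the root: -7*(-21)^4 - 4*(-21)^3 + 7*(-21)^2 + 2*(-21)^1 - 1 = (-1361367) + (37044) + (3087) + (-42) + (-1) = -1321279; answer -1321279

-1321279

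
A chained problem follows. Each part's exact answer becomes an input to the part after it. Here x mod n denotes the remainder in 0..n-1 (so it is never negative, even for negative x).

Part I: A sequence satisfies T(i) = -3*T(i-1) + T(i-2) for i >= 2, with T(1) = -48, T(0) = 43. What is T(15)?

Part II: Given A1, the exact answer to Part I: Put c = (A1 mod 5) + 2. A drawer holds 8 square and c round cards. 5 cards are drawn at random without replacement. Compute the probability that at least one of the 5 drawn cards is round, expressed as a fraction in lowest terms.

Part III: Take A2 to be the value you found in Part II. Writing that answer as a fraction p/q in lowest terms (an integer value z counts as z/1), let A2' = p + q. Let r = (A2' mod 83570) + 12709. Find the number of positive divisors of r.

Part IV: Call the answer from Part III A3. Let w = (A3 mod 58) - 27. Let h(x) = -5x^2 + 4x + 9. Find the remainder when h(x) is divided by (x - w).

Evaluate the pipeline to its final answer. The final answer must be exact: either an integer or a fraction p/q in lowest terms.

-640

Part I: T(2) = -3*(-48) + 1*(43) = 187; iterating: T(2)=187, T(3)=-609, T(4)=2014, T(5)=-6651, T(6)=21967, T(7)=-72552, T(8)=239623, T(9)=-791421, T(10)=2613886, T(11)=-8633079, T(12)=28513123, T(13)=-94172448, T(14)=311030467, T(15)=-1027263849; answer -1027263849
Part II: A1 = -1027263849; c = 3; total draws C(11,5) = 462; complement C(8,5) = 56; favorable 462 - 56 = 406; P = 29/33; answer 29/33
Part III: A2 = 29/33; threaded value p + q = 62; r = 12771; 12771 = 3^3 * 11 * 43; number of divisors = (3+1) * (1+1) * (1+1) = 16; answer 16
Part IV: A3 = 16; w = -11; remainder = value at the root: -5*(-11)^2 + 4*(-11)^1 + 9 = (-605) + (-44) + (9) = -640; answer -640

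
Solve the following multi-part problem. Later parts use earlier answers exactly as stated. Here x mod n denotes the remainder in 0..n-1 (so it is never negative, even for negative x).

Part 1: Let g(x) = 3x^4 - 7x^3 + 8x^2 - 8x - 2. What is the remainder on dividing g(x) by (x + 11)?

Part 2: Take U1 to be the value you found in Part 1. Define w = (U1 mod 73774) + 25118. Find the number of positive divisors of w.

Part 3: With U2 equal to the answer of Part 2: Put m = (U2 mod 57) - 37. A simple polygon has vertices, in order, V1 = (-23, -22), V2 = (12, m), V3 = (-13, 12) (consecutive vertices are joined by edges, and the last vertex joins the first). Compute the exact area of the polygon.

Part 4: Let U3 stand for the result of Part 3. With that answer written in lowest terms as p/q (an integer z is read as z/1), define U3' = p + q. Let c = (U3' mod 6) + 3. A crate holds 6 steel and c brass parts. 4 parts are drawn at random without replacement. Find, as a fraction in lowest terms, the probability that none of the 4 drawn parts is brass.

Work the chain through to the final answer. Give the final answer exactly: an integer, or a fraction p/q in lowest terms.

Part 1: remainder = value at the root: 3*(-11)^4 - 7*(-11)^3 + 8*(-11)^2 - 8*(-11)^1 - 2 = (43923) + (9317) + (968) + (88) + (-2) = 54294; answer 54294
Part 2: U1 = 54294; w = 79412; 79412 = 2^2 * 19853; number of divisors = (2+1) * (1+1) = 6; answer 6
Part 3: U2 = 6; m = -31; cross terms: (-23*-31 - 12*-22)=977, (12*12 - -13*-31)=-259, (-13*-22 - -23*12)=562; twice the area = |1280| = 1280; area = 640; answer 640
Part 4: U3 = 640; threaded value p + q = 641; c = 8; total draws C(14,4) = 1001; favorable C(6,4) = 15; P = 15/1001; answer 15/1001

15/1001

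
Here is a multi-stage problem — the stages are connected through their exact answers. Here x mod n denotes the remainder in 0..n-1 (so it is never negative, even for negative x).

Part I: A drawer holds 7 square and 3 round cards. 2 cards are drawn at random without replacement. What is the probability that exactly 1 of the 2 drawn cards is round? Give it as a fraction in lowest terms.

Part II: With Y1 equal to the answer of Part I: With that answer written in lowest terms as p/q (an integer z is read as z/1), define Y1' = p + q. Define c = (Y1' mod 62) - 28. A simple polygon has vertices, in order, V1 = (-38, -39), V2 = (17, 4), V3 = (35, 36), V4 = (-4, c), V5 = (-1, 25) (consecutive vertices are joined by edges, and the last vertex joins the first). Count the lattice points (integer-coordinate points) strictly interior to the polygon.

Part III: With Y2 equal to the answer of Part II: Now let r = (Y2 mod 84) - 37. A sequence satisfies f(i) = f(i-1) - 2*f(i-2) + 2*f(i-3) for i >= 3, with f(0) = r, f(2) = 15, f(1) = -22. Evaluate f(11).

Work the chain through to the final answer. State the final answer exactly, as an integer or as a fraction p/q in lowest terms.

1309

Part I: total draws C(10,2) = 45; favorable C(3,1)*C(7,1) = 21; P = 7/15; answer 7/15
Part II: Y1 = 7/15; threaded value p + q = 22; c = -6; cross terms: (-38*4 - 17*-39)=511, (17*36 - 35*4)=472, (35*-6 - -4*36)=-66, (-4*25 - -1*-6)=-106, (-1*-39 - -38*25)=989; twice the area = |1800| = 1800; area = 900; boundary points = 1 + 2 + 3 + 1 + 1 = 8; strictly interior points = area - boundary/2 + 1 = 897; answer 897
Part III: Y2 = 897; r = 20; f(3) = 1*(15) - 2*(-22) + 2*(20) = 99; iterating: f(3)=99, f(4)=25, f(5)=-143, f(6)=5, f(7)=341, f(8)=45, f(9)=-627, f(10)=-35, f(11)=1309; answer 1309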